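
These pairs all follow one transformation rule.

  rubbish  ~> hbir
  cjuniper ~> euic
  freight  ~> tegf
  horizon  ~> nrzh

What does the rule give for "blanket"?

The pattern: keep every other character starting from the first (positions 1st, 3rd, 5th, ...), then swap the first and last characters.
Working it through for "blanket": intermediate "bakt", final "takb".
(Check on "cjuniper": → "cuie" → "euic" ✓)

takb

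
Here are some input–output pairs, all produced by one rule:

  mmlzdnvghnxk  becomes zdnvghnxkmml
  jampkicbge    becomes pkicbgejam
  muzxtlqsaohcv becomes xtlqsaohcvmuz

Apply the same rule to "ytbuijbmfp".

Looking at the pairs, the operation is to move the first 3 characters to the end (rotate left by 3).
So "ytbuijbmfp" becomes "uijbmfpytb".

uijbmfpytb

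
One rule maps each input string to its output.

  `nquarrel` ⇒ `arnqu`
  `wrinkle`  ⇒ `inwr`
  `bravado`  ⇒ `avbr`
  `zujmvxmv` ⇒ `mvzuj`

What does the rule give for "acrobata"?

obacr

In each case the input is transformed by: delete the last 3 characters, then move the last 2 characters to the front (rotate right by 2).
Starting from "acrobata": after the first operation, "acrob"; after the second, "obacr".
(Check on "wrinkle": → "wrin" → "inwr" ✓)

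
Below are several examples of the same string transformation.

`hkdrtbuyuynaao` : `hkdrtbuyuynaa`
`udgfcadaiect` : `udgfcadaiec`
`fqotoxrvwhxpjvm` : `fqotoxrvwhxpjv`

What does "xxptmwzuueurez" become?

xxptmwzuueure

The transformation: delete the last character.
"xxptmwzuueurez" → "xxptmwzuueure".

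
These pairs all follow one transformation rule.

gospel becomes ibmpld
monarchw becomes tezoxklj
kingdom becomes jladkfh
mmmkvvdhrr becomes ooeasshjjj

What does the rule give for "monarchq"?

What's happening: shift every letter 3 places backward in the alphabet (wrapping around), then reverse the string.
Working it through for "monarchq": intermediate "jlkxozen", final "nezoxklj".

nezoxklj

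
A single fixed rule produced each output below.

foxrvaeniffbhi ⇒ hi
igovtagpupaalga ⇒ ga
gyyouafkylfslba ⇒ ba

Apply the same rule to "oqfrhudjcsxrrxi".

The rule is to keep only the last 2 characters.
For "oqfrhudjcsxrrxi" the result is "xi".

xi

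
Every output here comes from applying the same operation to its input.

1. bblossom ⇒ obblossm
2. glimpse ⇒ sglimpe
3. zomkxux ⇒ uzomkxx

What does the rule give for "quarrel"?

equarrl

The rule is to move the last character to the front, then swap the first and last characters.
Working it through for "quarrel": intermediate "lquarre", final "equarrl".
(Check on "bblossom": → "mbblosso" → "obblossm" ✓)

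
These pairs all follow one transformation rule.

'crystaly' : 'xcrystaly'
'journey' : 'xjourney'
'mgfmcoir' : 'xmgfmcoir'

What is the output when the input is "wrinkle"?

What's happening: prepend "x".
Applying that to "wrinkle" gives "xwrinkle".

xwrinkle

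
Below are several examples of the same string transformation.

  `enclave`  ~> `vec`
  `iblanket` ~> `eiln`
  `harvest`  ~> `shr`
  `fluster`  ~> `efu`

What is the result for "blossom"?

obo

Rule — move the last 3 characters to the front (rotate right by 3), then keep every other character starting from the second (positions 2nd, 4th, 6th, ...).
On "blossom": the first step gives "somblos", and the second then gives "obo".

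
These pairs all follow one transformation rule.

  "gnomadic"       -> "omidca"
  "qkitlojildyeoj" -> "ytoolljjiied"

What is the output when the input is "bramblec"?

mlecba

Each output is the input with this applied: delete the first 2 characters, then sort the characters into reverse alphabetical order.
On "bramblec": the first step gives "amblec", and the second then gives "mlecba".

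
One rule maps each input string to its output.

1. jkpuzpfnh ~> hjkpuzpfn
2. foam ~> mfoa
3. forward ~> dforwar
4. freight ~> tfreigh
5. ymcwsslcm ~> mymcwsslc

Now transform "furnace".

efurnac

The rule is to move the last character to the front.
On "furnace" that produces "efurnac".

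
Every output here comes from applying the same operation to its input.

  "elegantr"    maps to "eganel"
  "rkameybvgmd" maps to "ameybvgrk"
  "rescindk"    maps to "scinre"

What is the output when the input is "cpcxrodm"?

cxrocp

In each case the input is transformed by: delete the last 2 characters, then move the first 2 characters to the end (rotate left by 2).
"cpcxrodm" → "cpcxro" → "cxrocp".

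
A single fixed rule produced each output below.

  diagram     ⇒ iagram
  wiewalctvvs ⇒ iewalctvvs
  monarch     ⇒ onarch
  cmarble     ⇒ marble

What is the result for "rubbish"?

Looking at the pairs, the operation is to delete the first character.
Doing the same to "rubbish": "ubbish".

ubbish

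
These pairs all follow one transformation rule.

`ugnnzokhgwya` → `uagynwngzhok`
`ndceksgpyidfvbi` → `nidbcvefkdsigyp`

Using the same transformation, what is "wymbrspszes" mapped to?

wsyemzbsrps

Rule — take characters alternately from the front and the back (1st, last, 2nd, 2nd-last, ...).
On "wymbrspszes" that produces "wsyemzbsrps".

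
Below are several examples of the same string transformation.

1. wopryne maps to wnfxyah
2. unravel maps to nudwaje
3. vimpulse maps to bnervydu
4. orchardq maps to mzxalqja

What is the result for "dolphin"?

rwmxuyq

The transformation: shift every letter 9 places forward in the alphabet (wrapping around), then move the last 2 characters to the front (rotate right by 2).
For "dolphin" the result is "rwmxuyq".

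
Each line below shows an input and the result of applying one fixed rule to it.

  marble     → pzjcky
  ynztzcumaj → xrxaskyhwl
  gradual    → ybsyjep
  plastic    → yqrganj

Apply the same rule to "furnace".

plyacds

The transformation: move the first 2 characters to the end (rotate left by 2), then shift every letter 2 places backward in the alphabet (wrapping around).
"furnace" → "rnacefu" → "plyacds".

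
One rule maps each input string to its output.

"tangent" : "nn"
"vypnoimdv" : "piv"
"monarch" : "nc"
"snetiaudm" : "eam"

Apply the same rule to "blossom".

oo

Each output is the input with this applied: keep one character in every 3, starting at position 3 (positions 3rd, 6th, 9th, ...).
On "blossom" that produces "oo".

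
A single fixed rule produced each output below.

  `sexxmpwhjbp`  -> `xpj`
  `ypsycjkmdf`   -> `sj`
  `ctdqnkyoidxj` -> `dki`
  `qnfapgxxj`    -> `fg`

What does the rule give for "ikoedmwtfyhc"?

Looking at the pairs, the operation is to delete the last 2 characters, then keep one character in every 3, starting at position 3 (positions 3rd, 6th, 9th, ...).
Applying both steps to "ikoedmwtfyhc": "ikoedmwtfy", then "omf".

omf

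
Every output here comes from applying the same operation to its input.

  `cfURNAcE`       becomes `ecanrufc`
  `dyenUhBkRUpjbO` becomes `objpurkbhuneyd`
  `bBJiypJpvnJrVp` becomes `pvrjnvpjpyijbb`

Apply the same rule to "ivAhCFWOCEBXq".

qxbecowfchavi

The transformation: reverse the string, then convert every letter to lowercase.
Starting from "ivAhCFWOCEBXq": after the first operation, "qXBECOWFChAvi"; after the second, "qxbecowfchavi".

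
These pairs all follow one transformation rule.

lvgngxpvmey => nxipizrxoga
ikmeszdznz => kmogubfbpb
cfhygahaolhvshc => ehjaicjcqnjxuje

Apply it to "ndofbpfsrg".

pfqhdrhuti

What's happening: shift every letter 2 places forward in the alphabet (wrapping around).
So "ndofbpfsrg" becomes "pfqhdrhuti".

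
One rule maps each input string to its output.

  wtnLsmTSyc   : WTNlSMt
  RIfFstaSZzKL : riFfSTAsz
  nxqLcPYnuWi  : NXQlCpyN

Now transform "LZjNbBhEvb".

lzJnBbH

In each case the input is transformed by: delete the last 3 characters, then flip the case of every letter.
Working it through for "LZjNbBhEvb": intermediate "LZjNbBh", final "lzJnBbH".
(Check on "nxqLcPYnuWi": → "nxqLcPYn" → "NXQlCpyN" ✓)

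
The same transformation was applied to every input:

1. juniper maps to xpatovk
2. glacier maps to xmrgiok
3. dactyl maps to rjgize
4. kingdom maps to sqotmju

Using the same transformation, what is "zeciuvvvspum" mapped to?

The rule is to shift every letter 6 places forward in the alphabet (wrapping around), then move the last character to the front.
On "zeciuvvvspum": the first step gives "fkioabbbyvas", and the second then gives "sfkioabbbyva".

sfkioabbbyva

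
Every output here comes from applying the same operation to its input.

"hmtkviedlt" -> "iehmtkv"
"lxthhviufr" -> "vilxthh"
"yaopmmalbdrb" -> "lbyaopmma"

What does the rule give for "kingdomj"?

The rule is to delete the last 3 characters, then move the last 2 characters to the front (rotate right by 2).
For "kingdomj", step one produces "kingd"; step two turns that into "gdkin".

gdkin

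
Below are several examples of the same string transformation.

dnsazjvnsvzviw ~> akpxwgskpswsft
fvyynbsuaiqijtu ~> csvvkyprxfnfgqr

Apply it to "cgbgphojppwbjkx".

zdydmelgmmtyghu

Looking at the pairs, the operation is to shift every letter 3 places backward in the alphabet (wrapping around).
"cgbgphojppwbjkx" → "zdydmelgmmtyghu".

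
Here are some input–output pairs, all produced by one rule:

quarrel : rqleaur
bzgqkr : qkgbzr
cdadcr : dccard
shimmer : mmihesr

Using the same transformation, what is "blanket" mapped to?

lkebatn

The transformation: sort the characters into reverse alphabetical order, then move the first 2 characters to the end (rotate left by 2).
On "blanket": the first step gives "tnlkeba", and the second then gives "lkebatn".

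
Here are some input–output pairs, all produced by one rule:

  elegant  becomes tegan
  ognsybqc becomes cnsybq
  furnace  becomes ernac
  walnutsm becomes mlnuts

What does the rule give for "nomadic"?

Rule — delete the first 2 characters, then move the last character to the front.
"nomadic" → "cmadi".

cmadi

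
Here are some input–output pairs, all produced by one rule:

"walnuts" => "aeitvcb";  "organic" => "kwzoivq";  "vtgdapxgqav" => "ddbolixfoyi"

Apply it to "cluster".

Rule — shift every letter 8 places forward in the alphabet (wrapping around), then move the last character to the front.
On "cluster": the first step gives "ktcabmz", and the second then gives "zktcabm".

zktcabm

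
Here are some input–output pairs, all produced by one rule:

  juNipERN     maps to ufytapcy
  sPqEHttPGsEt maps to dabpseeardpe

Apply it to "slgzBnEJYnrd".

The rule is to shift every letter 11 places forward in the alphabet (wrapping around), then convert every letter to lowercase.
On "slgzBnEJYnrd": the first step gives "dwrkMyPUJyco", and the second then gives "dwrkmypujyco".
(Check on "juNipERN": → "ufYtaPCY" → "ufytapcy" ✓)

dwrkmypujyco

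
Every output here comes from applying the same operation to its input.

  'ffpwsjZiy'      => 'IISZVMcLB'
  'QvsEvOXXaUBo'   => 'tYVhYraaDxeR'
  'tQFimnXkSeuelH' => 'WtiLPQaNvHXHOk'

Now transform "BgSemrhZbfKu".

eJvHPUKcEInX

Rule — flip the case of every letter, then shift every letter 3 places forward in the alphabet (wrapping around).
Starting from "BgSemrhZbfKu": after the first operation, "bGsEMRHzBFkU"; after the second, "eJvHPUKcEInX".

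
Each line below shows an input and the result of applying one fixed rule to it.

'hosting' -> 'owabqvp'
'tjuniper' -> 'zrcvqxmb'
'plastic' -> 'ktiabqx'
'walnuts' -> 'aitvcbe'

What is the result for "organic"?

kzoivqw

Rule — swap the first and last characters, then shift every letter 8 places forward in the alphabet (wrapping around).
"organic" → "crganio" → "kzoivqw".
(Check on "hosting": → "gostinh" → "owabqvp" ✓)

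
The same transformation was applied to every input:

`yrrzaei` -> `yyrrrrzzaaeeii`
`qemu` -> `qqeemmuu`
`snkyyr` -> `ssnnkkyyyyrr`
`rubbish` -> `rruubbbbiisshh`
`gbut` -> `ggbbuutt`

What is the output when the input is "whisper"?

wwhhiissppeerr

Rule — double every character.
Applying that to "whisper" gives "wwhhiissppeerr".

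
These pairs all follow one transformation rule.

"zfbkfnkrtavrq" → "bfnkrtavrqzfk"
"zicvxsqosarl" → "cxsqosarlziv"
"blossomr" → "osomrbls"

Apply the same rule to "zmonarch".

The transformation: move the first 3 characters to the end (rotate left by 3), then swap the first and last characters.
Starting from "zmonarch": after the first operation, "narchzmo"; after the second, "oarchzmn".

oarchzmn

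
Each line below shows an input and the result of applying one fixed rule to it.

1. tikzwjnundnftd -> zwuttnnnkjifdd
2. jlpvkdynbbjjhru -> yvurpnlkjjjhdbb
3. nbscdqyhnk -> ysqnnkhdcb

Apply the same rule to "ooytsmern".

ytsroonme

Rule — sort the characters into reverse alphabetical order.
On "ooytsmern" that produces "ytsroonme".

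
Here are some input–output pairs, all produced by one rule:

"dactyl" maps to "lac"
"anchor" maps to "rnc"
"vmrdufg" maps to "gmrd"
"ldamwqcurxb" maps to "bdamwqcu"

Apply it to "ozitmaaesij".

The rule is to swap the first and last characters, then delete the last 3 characters.
Applying both steps to "ozitmaaesij": "jzitmaaesio", then "jzitmaae".

jzitmaae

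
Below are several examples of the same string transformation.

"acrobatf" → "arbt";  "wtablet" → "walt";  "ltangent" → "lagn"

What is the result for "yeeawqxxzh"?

The pattern: keep every other character starting from the first (positions 1st, 3rd, 5th, ...).
Doing the same to "yeeawqxxzh": "yewxz".

yewxz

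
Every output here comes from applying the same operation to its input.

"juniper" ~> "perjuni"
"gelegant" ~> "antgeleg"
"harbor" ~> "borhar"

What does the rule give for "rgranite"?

What's happening: move the last 3 characters to the front (rotate right by 3).
So "rgranite" becomes "itergran".

itergran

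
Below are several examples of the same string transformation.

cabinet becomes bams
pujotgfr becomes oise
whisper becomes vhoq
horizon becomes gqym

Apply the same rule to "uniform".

thnl

Each output is the input with this applied: keep every other character starting from the first (positions 1st, 3rd, 5th, ...), then shift every letter 1 place backward in the alphabet (wrapping around).
Applying both steps to "uniform": "uiom", then "thnl".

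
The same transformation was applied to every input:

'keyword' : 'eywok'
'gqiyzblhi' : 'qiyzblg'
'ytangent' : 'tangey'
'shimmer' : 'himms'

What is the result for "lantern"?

Rule — delete the last 2 characters, then move the first character to the end.
Applying both steps to "lantern": "lante", then "antel".

antel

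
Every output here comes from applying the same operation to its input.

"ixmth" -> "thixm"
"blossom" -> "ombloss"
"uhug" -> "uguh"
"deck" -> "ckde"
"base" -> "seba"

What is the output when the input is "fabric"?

icfabr

Rule — move the last 2 characters to the front (rotate right by 2).
Applying that to "fabric" gives "icfabr".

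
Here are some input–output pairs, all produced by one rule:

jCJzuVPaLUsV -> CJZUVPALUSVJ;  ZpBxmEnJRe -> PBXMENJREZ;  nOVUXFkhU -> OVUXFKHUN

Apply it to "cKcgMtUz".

KCGMTUZC

What's happening: move the first character to the end, then convert every letter to uppercase.
"cKcgMtUz" → "KcgMtUzc" → "KCGMTUZC".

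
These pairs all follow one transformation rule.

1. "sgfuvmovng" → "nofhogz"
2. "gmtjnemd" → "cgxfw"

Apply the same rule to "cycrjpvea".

Each output is the input with this applied: delete the first 3 characters, then shift every letter 7 places backward in the alphabet (wrapping around).
Applying both steps to "cycrjpvea": "rjpvea", then "kcioxt".

kcioxt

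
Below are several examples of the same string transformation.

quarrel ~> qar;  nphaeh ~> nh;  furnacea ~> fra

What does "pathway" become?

ptw

Each output is the input with this applied: keep every other character starting from the first (positions 1st, 3rd, 5th, ...), then delete the last character.
On "pathway": the first step gives "ptwy", and the second then gives "ptw".
(Check on "quarrel": → "qarl" → "qar" ✓)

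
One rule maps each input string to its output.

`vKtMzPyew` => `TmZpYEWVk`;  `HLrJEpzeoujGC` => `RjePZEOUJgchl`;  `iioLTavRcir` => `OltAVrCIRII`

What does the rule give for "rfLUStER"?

lusTerRF

The rule is to move the first 2 characters to the end (rotate left by 2), then flip the case of every letter.
"rfLUStER" → "LUStERrf" → "lusTerRF".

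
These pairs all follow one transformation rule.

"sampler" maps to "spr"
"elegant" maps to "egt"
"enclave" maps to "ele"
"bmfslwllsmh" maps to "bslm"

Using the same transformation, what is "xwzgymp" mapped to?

xgp

What's happening: keep one character in every 3, starting at position 1 (positions 1st, 4th, 7th, ...).
On "xwzgymp" that produces "xgp".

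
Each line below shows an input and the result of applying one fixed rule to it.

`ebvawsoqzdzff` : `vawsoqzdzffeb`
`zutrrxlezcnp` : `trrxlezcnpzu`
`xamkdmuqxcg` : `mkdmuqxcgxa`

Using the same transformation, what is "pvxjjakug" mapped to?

xjjakugpv

The transformation: move the first 2 characters to the end (rotate left by 2).
So "pvxjjakug" becomes "xjjakugpv".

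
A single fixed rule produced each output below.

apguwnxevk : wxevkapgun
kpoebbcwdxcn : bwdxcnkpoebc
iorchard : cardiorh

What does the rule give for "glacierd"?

Looking at the pairs, the operation is to swap the front and back halves of the string, then swap the first and last characters.
"glacierd" → "cerdglai".

cerdglai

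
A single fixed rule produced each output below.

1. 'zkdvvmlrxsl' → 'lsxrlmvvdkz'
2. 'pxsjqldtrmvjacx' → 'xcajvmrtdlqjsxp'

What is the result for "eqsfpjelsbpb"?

The pattern: reverse the string.
Applying that to "eqsfpjelsbpb" gives "bpbslejpfsqe".

bpbslejpfsqe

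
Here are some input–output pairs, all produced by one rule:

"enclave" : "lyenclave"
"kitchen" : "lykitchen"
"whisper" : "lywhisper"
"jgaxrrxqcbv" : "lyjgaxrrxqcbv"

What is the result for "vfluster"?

The rule is to prepend "ly".
Doing the same to "vfluster": "lyvfluster".

lyvfluster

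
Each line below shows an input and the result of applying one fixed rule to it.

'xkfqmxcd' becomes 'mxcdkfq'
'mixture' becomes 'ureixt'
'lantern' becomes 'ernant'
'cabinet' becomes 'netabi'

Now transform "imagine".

What's happening: delete the first character, then move the first 3 characters to the end (rotate left by 3).
Starting from "imagine": after the first operation, "magine"; after the second, "inemag".
(Check on "cabinet": → "abinet" → "netabi" ✓)

inemag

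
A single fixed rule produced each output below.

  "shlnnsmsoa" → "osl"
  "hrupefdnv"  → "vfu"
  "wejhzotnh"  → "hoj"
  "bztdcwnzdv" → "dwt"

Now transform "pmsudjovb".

bjs

What's happening: keep one character in every 3, starting at position 3 (positions 3rd, 6th, 9th, ...), then reverse the string.
On "pmsudjovb": the first step gives "sjb", and the second then gives "bjs".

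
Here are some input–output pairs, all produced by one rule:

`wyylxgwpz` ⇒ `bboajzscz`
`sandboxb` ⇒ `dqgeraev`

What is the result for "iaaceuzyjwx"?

ddfhxcbmzal

The rule is to shift every letter 3 places forward in the alphabet (wrapping around), then move the first character to the end.
"iaaceuzyjwx" → "lddfhxcbmza" → "ddfhxcbmzal".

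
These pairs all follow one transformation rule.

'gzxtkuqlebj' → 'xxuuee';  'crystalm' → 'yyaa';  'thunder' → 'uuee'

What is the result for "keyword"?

yyrr

What's happening: keep one character in every 3, starting at position 3 (positions 3rd, 6th, 9th, ...), then double every character.
"keyword" → "yr" → "yyrr".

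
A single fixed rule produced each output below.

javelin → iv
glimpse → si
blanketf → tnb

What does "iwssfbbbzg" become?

The transformation: reverse the string, then keep one character in every 3, starting at position 2 (positions 2nd, 5th, 8th, ...).
Working it through for "iwssfbbbzg": intermediate "gzbbbfsswi", final "zbs".

zbs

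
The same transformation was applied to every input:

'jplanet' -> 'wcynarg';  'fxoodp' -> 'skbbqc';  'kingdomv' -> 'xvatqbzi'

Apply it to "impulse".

Looking at the pairs, the operation is to shift every letter 13 places forward in the alphabet (wrapping around) — i.e. ROT13.
Doing the same to "impulse": "vzchyfr".

vzchyfr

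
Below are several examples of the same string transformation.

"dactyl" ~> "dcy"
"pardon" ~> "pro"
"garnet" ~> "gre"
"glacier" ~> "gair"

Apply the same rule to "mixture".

Rule — keep every other character starting from the first (positions 1st, 3rd, 5th, ...).
Applying that to "mixture" gives "mxue".

mxue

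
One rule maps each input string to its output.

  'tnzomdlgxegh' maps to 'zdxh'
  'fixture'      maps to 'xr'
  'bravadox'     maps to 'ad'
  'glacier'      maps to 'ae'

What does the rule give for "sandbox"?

no

Looking at the pairs, the operation is to keep one character in every 3, starting at position 3 (positions 3rd, 6th, 9th, ...).
"sandbox" → "no".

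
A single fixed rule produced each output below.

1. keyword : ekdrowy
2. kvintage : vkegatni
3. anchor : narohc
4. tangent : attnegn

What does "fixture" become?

Rule — move the first 2 characters to the end (rotate left by 2), then reverse the string.
"fixture" → "xturefi" → "iferutx".

iferutx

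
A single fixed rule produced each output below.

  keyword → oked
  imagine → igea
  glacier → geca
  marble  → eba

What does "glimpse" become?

lige

Each output is the input with this applied: sort the characters into reverse alphabetical order, then delete the first 3 characters.
Doing the same to "glimpse": "lige".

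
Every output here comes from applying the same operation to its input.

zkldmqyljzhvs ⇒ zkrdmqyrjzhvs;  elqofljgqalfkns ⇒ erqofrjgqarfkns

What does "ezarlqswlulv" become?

ezarrqswrurv

The pattern: replace every "l" with "r".
For "ezarlqswlulv" the result is "ezarrqswrurv".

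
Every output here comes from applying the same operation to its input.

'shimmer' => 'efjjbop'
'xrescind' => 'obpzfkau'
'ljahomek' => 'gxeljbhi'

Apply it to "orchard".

In each case the input is transformed by: shift every letter 3 places backward in the alphabet (wrapping around), then move the first character to the end.
"orchard" → "lozexoa" → "ozexoal".

ozexoal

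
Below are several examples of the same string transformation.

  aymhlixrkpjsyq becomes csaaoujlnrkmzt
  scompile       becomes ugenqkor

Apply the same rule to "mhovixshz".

Each output is the input with this applied: shift every letter 2 places forward in the alphabet (wrapping around), then take characters alternately from the front and the back (1st, last, 2nd, 2nd-last, ...).
Applying both steps to "mhovixshz": "ojqxkzujb", then "objjquxzk".

objjquxzk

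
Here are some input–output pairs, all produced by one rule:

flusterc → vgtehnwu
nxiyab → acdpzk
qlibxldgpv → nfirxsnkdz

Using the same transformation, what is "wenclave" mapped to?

The pattern: swap the front and back halves of the string, then shift every letter 2 places forward in the alphabet (wrapping around).
On "wenclave": the first step gives "lavewenc", and the second then gives "ncxgygpe".
(Check on "nxiyab": → "yabnxi" → "acdpzk" ✓)

ncxgygpe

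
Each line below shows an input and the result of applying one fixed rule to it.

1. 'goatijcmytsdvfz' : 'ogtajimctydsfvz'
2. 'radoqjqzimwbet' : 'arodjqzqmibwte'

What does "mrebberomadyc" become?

rmbeeboramydc

The transformation: swap each adjacent pair of characters (1↔2, 3↔4, ...).
For "mrebberomadyc" the result is "rmbeeboramydc".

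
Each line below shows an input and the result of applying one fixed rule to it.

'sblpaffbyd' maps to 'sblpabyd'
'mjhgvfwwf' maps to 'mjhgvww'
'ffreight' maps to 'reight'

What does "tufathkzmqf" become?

tuathkzmq

The transformation: remove every "f".
So "tufathkzmqf" becomes "tuathkzmq".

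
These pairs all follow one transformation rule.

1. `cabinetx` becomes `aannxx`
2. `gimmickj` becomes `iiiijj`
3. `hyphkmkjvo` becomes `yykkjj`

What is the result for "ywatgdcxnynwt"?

wwggxxnn

Rule — keep one character in every 3, starting at position 2 (positions 2nd, 5th, 8th, ...), then double every character.
"ywatgdcxnynwt" → "wgxn" → "wwggxxnn".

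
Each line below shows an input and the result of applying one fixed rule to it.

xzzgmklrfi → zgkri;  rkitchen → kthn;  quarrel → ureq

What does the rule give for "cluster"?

lsec

Rule — move the first character to the end, then keep every other character starting from the first (positions 1st, 3rd, 5th, ...).
Applying that to "cluster" gives "lsec".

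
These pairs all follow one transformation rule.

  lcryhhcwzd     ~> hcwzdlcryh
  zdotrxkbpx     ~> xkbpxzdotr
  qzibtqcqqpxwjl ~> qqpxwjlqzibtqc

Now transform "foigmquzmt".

What's happening: swap the front and back halves of the string.
Doing the same to "foigmquzmt": "quzmtfoigm".

quzmtfoigm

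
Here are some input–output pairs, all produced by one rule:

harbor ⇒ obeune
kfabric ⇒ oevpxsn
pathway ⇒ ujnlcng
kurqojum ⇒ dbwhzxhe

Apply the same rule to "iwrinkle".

The pattern: move the first 3 characters to the end (rotate left by 3), then shift every letter 13 places forward in the alphabet (wrapping around) — i.e. ROT13.
"iwrinkle" → "vaxyrvje".

vaxyrvje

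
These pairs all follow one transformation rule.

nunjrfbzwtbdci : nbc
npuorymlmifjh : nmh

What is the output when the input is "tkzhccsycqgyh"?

The transformation: keep one character in every 3, starting at position 1 (positions 1st, 4th, 7th, ...), then keep every other character starting from the first (positions 1st, 3rd, 5th, ...).
For "tkzhccsycqgyh", step one produces "thsqh"; step two turns that into "tsh".

tsh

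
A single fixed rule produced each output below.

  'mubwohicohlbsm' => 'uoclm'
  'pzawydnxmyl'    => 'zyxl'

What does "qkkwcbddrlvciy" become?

kcdvy

The pattern: keep one character in every 3, starting at position 2 (positions 2nd, 5th, 8th, ...).
On "qkkwcbddrlvciy" that produces "kcdvy".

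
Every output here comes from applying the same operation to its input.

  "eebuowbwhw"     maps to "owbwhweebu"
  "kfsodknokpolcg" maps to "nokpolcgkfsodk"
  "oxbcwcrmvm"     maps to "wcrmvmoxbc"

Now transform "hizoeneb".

In each case the input is transformed by: swap the front and back halves of the string, then move the last character to the front.
On "hizoeneb" that produces "oenebhiz".

oenebhiz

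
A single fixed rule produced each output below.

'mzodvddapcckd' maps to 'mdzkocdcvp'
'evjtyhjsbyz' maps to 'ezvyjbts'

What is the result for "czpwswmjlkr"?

crzkplwj

Each output is the input with this applied: take characters alternately from the front and the back (1st, last, 2nd, 2nd-last, ...), then delete the last 3 characters.
On "czpwswmjlkr": the first step gives "crzkplwjsmw", and the second then gives "crzkplwj".
(Check on "mzodvddapcckd": → "mdzkocdcvpdad" → "mdzkocdcvp" ✓)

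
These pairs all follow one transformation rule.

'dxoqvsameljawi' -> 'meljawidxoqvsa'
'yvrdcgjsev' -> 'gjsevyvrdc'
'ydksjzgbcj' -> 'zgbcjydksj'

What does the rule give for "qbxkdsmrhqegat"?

Looking at the pairs, the operation is to swap the front and back halves of the string.
On "qbxkdsmrhqegat" that produces "rhqegatqbxkdsm".

rhqegatqbxkdsm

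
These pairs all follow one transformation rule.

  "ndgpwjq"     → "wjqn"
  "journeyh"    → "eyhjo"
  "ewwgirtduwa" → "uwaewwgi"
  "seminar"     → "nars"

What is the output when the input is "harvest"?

esth

The rule is to move the last 3 characters to the front (rotate right by 3), then delete the last 3 characters.
"harvest" → "esth".
(Check on "journeyh": → "eyhjourn" → "eyhjo" ✓)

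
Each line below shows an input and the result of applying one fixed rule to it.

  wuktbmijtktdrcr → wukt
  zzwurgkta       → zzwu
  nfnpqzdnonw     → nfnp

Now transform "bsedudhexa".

bsed

Each output is the input with this applied: keep only the first 4 characters.
Doing the same to "bsedudhexa": "bsed".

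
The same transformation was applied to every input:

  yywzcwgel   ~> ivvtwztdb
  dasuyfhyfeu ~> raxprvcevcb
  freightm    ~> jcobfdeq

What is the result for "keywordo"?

What's happening: move the last character to the front, then shift every letter 3 places backward in the alphabet (wrapping around).
Working it through for "keywordo": intermediate "okeyword", final "lhbvtloa".
(Check on "freightm": → "mfreight" → "jcobfdeq" ✓)

lhbvtloa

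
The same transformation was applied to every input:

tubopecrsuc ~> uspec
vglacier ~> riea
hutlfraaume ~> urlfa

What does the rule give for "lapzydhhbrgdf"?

Each output is the input with this applied: sort the characters into reverse alphabetical order, then keep every other character starting from the second (positions 2nd, 4th, 6th, ...).
For "lapzydhhbrgdf", step one produces "zyrplhhgfddba"; step two turns that into "yphgdb".

yphgdb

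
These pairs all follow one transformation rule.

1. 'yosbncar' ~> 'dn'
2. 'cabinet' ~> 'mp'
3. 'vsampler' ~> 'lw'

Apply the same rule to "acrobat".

cl

In each case the input is transformed by: keep one character in every 3, starting at position 3 (positions 3rd, 6th, 9th, ...), then shift every letter 11 places forward in the alphabet (wrapping around).
Applying both steps to "acrobat": "ra", then "cl".
(Check on "vsampler": → "al" → "lw" ✓)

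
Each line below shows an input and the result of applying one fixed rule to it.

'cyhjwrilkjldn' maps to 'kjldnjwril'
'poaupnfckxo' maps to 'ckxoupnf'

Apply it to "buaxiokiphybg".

phybgxioki

Looking at the pairs, the operation is to delete the first 3 characters, then swap the front and back halves of the string.
On "buaxiokiphybg" that produces "phybgxioki".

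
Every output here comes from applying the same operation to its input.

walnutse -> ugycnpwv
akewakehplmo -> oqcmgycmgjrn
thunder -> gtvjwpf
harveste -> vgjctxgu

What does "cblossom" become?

qoednquu

Rule — shift every letter 2 places forward in the alphabet (wrapping around), then move the last 2 characters to the front (rotate right by 2).
Working it through for "cblossom": intermediate "ednquuqo", final "qoednquu".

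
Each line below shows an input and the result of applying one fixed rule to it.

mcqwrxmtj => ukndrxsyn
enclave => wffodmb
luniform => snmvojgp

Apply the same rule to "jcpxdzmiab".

bckdqyeanj

In each case the input is transformed by: shift every letter 1 place forward in the alphabet (wrapping around), then move the last 2 characters to the front (rotate right by 2).
For "jcpxdzmiab", step one produces "kdqyeanjbc"; step two turns that into "bckdqyeanj".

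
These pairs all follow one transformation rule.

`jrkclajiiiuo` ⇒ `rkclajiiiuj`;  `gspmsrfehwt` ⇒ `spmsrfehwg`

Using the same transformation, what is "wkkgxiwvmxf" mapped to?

kkgxiwvmxw

Rule — delete the last character, then move the first character to the end.
Starting from "wkkgxiwvmxf": after the first operation, "wkkgxiwvmx"; after the second, "kkgxiwvmxw".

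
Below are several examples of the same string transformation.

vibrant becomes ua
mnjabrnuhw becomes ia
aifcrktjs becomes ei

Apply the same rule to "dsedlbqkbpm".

aao

Rule — shift every letter 1 place backward in the alphabet (wrapping around), then keep only the vowels.
So "dsedlbqkbpm" becomes "aao".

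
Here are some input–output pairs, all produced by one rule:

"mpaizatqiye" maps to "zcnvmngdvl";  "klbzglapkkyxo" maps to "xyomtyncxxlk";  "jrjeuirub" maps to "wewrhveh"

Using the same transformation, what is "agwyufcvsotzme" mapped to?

What's happening: delete the last character, then shift every letter 13 places forward in the alphabet (wrapping around) — i.e. ROT13.
"agwyufcvsotzme" → "agwyufcvsotzm" → "ntjlhspifbgmz".

ntjlhspifbgmz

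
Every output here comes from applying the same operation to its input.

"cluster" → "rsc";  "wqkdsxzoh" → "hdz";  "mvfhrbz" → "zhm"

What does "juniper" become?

In each case the input is transformed by: swap the first and last characters, then keep one character in every 3, starting at position 1 (positions 1st, 4th, 7th, ...).
For "juniper", step one produces "runipej"; step two turns that into "rij".

rij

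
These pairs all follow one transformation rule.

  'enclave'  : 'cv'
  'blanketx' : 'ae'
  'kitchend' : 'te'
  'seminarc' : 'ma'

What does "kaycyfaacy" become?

yfc

Looking at the pairs, the operation is to keep one character in every 3, starting at position 3 (positions 3rd, 6th, 9th, ...).
Doing the same to "kaycyfaacy": "yfc".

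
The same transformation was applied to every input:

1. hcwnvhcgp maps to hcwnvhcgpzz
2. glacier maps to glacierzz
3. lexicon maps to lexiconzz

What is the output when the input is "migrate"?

migratezz

Rule — append "zz".
"migrate" → "migratezz".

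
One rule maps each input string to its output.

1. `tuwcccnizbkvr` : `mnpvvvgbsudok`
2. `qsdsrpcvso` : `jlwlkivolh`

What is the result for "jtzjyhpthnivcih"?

cmscraimagbovba

The rule is to shift every letter 7 places backward in the alphabet (wrapping around).
For "jtzjyhpthnivcih" the result is "cmscraimagbovba".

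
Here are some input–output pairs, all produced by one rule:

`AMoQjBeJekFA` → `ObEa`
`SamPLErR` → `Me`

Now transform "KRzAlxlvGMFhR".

ZXgH

The rule is to keep one character in every 3, starting at position 3 (positions 3rd, 6th, 9th, ...), then flip the case of every letter.
On "KRzAlxlvGMFhR": the first step gives "zxGh", and the second then gives "ZXgH".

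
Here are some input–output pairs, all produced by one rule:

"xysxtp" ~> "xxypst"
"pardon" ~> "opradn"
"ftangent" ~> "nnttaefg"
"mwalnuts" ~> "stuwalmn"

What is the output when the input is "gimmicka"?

In each case the input is transformed by: sort the characters into alphabetical order, then swap the front and back halves of the string.
"gimmicka" → "acgiikmm" → "ikmmacgi".
(Check on "xysxtp": → "pstxxy" → "xxypst" ✓)

ikmmacgi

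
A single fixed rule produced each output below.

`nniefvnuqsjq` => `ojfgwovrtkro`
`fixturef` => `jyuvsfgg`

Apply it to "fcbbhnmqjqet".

The transformation: shift every letter 1 place forward in the alphabet (wrapping around), then move the first character to the end.
Starting from "fcbbhnmqjqet": after the first operation, "gdccionrkrfu"; after the second, "dccionrkrfug".

dccionrkrfug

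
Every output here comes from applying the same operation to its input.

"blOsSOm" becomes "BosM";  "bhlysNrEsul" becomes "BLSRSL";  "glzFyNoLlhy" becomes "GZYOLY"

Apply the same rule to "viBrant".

VbAT

Each output is the input with this applied: flip the case of every letter, then keep every other character starting from the first (positions 1st, 3rd, 5th, ...).
Working it through for "viBrant": intermediate "VIbRANT", final "VbAT".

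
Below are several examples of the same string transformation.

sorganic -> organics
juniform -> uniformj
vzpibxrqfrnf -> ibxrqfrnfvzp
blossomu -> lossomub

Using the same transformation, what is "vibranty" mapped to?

ibrantyv

The transformation: move the last 3 characters to the front (rotate right by 3), then swap the front and back halves of the string.
"vibranty" → "ntyvibra" → "ibrantyv".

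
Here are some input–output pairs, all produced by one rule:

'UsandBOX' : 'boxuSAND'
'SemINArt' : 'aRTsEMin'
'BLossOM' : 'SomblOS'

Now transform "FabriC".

In each case the input is transformed by: move the last 3 characters to the front (rotate right by 3), then flip the case of every letter.
Starting from "FabriC": after the first operation, "riCFab"; after the second, "RIcfAB".

RIcfAB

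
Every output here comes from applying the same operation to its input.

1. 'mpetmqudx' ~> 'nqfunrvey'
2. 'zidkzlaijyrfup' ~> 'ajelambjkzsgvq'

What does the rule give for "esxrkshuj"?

ftysltivk

What's happening: shift every letter 1 place forward in the alphabet (wrapping around).
On "esxrkshuj" that produces "ftysltivk".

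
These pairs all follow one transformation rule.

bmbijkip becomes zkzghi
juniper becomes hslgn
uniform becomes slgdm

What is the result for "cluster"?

ajsqr

Rule — delete the last 2 characters, then shift every letter 2 places backward in the alphabet (wrapping around).
Applying both steps to "cluster": "clust", then "ajsqr".
(Check on "juniper": → "junip" → "hslgn" ✓)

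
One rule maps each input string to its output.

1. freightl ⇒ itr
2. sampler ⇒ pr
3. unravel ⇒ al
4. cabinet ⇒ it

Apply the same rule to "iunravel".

reu

The rule is to move the first 2 characters to the end (rotate left by 2), then keep one character in every 3, starting at position 2 (positions 2nd, 5th, 8th, ...).
Applying both steps to "iunravel": "nraveliu", then "reu".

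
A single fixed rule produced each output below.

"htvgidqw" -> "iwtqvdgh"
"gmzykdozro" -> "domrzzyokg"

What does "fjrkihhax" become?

Each output is the input with this applied: take characters alternately from the front and the back (1st, last, 2nd, 2nd-last, ...), then swap the first and last characters.
For "fjrkihhax", step one produces "fxjarhkhi"; step two turns that into "ixjarhkhf".
(Check on "htvgidqw": → "hwtqvdgi" → "iwtqvdgh" ✓)

ixjarhkhf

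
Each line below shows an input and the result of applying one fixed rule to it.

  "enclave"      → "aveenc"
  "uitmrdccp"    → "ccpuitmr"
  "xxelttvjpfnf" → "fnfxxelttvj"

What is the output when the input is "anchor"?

horan

Each output is the input with this applied: move the last 3 characters to the front (rotate right by 3), then delete the last character.
For "anchor", step one produces "horanc"; step two turns that into "horan".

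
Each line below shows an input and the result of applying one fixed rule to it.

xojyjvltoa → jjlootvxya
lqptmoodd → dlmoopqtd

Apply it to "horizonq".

inooqrzh

The transformation: sort the characters into alphabetical order, then move the first character to the end.
Working it through for "horizonq": intermediate "hinooqrz", final "inooqrzh".
(Check on "lqptmoodd": → "ddlmoopqt" → "dlmoopqtd" ✓)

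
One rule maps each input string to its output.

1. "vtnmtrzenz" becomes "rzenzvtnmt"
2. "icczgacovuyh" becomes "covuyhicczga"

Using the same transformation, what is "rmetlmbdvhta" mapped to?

bdvhtarmetlm

Rule — swap the front and back halves of the string.
"rmetlmbdvhta" → "bdvhtarmetlm".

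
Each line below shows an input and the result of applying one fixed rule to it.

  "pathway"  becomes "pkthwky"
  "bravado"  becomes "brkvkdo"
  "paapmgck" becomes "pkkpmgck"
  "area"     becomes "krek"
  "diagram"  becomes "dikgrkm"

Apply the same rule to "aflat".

kflkt

Each output is the input with this applied: replace every "a" with "k".
Applying that to "aflat" gives "kflkt".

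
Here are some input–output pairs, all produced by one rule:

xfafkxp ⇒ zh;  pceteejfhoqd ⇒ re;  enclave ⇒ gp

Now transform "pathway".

rc

What's happening: shift every letter 2 places forward in the alphabet (wrapping around), then keep only the first 2 characters.
"pathway" → "rcvjyca" → "rc".
(Check on "xfafkxp": → "zhchmzr" → "zh" ✓)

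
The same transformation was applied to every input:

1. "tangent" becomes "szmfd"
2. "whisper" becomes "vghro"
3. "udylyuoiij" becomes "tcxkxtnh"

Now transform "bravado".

The rule is to shift every letter 1 place backward in the alphabet (wrapping around), then delete the last 2 characters.
"bravado" → "aqzuzcn" → "aqzuz".
(Check on "udylyuoiij": → "tcxkxtnhhi" → "tcxkxtnh" ✓)

aqzuz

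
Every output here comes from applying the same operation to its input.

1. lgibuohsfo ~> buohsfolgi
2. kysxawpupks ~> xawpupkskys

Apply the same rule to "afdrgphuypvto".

rgphuypvtoafd

Looking at the pairs, the operation is to move the first 3 characters to the end (rotate left by 3).
"afdrgphuypvto" → "rgphuypvtoafd".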